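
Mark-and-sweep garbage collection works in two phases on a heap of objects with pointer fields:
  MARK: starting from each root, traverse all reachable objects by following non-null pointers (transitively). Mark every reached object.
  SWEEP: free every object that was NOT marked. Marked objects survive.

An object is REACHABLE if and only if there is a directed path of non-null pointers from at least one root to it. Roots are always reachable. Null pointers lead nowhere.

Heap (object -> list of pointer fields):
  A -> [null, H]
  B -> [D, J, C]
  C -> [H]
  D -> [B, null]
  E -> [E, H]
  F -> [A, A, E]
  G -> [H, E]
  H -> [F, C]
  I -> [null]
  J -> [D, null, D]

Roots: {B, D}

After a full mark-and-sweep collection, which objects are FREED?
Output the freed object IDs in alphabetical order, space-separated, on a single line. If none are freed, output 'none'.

Answer: G I

Derivation:
Roots: B D
Mark B: refs=D J C, marked=B
Mark D: refs=B null, marked=B D
Mark J: refs=D null D, marked=B D J
Mark C: refs=H, marked=B C D J
Mark H: refs=F C, marked=B C D H J
Mark F: refs=A A E, marked=B C D F H J
Mark A: refs=null H, marked=A B C D F H J
Mark E: refs=E H, marked=A B C D E F H J
Unmarked (collected): G I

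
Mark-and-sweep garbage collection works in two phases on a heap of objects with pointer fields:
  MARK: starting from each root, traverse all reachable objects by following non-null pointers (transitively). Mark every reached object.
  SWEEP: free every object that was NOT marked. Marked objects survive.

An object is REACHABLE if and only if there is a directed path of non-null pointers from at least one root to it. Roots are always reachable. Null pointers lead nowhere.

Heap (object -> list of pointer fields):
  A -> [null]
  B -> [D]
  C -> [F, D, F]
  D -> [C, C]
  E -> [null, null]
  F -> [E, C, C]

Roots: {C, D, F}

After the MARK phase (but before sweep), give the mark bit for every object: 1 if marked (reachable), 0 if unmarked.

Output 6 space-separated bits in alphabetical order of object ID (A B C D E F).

Roots: C D F
Mark C: refs=F D F, marked=C
Mark D: refs=C C, marked=C D
Mark F: refs=E C C, marked=C D F
Mark E: refs=null null, marked=C D E F
Unmarked (collected): A B

Answer: 0 0 1 1 1 1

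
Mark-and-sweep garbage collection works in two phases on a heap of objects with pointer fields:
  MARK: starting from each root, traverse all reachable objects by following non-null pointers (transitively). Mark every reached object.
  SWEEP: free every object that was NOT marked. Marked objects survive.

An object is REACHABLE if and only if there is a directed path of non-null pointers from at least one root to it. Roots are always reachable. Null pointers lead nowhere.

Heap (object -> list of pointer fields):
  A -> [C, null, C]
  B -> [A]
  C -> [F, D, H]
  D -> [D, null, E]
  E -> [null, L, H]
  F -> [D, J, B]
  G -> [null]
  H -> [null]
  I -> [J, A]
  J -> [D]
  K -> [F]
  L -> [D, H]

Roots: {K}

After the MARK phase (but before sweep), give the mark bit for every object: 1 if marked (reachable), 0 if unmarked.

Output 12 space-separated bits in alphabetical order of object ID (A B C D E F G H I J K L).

Answer: 1 1 1 1 1 1 0 1 0 1 1 1

Derivation:
Roots: K
Mark K: refs=F, marked=K
Mark F: refs=D J B, marked=F K
Mark D: refs=D null E, marked=D F K
Mark J: refs=D, marked=D F J K
Mark B: refs=A, marked=B D F J K
Mark E: refs=null L H, marked=B D E F J K
Mark A: refs=C null C, marked=A B D E F J K
Mark L: refs=D H, marked=A B D E F J K L
Mark H: refs=null, marked=A B D E F H J K L
Mark C: refs=F D H, marked=A B C D E F H J K L
Unmarked (collected): G I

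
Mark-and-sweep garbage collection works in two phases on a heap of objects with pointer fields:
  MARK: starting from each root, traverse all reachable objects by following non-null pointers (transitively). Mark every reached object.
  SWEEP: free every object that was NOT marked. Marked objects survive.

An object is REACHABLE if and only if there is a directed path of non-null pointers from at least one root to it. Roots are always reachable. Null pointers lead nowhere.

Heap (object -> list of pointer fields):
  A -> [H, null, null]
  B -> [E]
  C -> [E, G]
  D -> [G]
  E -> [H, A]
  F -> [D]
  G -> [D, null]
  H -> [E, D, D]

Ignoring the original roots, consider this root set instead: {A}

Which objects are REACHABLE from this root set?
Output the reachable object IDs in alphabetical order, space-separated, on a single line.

Answer: A D E G H

Derivation:
Roots: A
Mark A: refs=H null null, marked=A
Mark H: refs=E D D, marked=A H
Mark E: refs=H A, marked=A E H
Mark D: refs=G, marked=A D E H
Mark G: refs=D null, marked=A D E G H
Unmarked (collected): B C F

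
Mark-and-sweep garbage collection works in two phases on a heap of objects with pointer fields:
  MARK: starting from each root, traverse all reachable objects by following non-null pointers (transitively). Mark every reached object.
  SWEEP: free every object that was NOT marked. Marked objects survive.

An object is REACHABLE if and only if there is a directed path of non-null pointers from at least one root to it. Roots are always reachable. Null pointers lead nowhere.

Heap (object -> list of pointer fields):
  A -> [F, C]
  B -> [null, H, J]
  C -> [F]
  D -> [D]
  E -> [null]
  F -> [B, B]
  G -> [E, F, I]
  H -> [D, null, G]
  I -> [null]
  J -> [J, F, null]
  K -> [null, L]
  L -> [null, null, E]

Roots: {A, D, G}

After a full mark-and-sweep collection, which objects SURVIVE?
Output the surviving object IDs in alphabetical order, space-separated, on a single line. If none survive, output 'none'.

Answer: A B C D E F G H I J

Derivation:
Roots: A D G
Mark A: refs=F C, marked=A
Mark D: refs=D, marked=A D
Mark G: refs=E F I, marked=A D G
Mark F: refs=B B, marked=A D F G
Mark C: refs=F, marked=A C D F G
Mark E: refs=null, marked=A C D E F G
Mark I: refs=null, marked=A C D E F G I
Mark B: refs=null H J, marked=A B C D E F G I
Mark H: refs=D null G, marked=A B C D E F G H I
Mark J: refs=J F null, marked=A B C D E F G H I J
Unmarked (collected): K L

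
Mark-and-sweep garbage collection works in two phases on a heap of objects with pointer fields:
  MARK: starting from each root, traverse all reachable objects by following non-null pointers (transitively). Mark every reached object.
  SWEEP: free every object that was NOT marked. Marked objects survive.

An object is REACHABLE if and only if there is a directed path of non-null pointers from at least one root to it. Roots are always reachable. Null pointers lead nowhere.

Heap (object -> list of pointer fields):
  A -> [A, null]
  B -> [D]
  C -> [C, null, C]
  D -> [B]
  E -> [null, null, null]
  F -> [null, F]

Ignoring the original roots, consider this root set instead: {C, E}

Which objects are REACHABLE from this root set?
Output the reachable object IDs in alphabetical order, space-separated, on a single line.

Answer: C E

Derivation:
Roots: C E
Mark C: refs=C null C, marked=C
Mark E: refs=null null null, marked=C E
Unmarked (collected): A B D F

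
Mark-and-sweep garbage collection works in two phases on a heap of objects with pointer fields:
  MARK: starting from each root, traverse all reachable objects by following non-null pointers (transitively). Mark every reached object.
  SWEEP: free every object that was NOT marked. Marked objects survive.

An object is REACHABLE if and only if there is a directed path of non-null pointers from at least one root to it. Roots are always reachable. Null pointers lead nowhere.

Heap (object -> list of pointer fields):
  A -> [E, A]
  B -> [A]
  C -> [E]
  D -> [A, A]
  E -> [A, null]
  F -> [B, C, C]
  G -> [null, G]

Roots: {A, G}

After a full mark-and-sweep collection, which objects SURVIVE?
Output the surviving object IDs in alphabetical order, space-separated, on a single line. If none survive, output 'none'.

Roots: A G
Mark A: refs=E A, marked=A
Mark G: refs=null G, marked=A G
Mark E: refs=A null, marked=A E G
Unmarked (collected): B C D F

Answer: A E G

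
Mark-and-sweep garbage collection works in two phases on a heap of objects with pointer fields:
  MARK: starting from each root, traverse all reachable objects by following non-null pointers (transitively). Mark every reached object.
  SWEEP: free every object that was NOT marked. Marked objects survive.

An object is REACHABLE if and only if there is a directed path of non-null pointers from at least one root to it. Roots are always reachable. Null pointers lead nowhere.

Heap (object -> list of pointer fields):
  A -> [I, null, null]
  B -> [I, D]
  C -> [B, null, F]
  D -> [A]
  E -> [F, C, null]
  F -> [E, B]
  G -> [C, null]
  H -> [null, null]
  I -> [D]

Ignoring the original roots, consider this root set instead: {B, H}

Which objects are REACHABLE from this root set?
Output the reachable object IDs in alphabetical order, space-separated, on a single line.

Roots: B H
Mark B: refs=I D, marked=B
Mark H: refs=null null, marked=B H
Mark I: refs=D, marked=B H I
Mark D: refs=A, marked=B D H I
Mark A: refs=I null null, marked=A B D H I
Unmarked (collected): C E F G

Answer: A B D H I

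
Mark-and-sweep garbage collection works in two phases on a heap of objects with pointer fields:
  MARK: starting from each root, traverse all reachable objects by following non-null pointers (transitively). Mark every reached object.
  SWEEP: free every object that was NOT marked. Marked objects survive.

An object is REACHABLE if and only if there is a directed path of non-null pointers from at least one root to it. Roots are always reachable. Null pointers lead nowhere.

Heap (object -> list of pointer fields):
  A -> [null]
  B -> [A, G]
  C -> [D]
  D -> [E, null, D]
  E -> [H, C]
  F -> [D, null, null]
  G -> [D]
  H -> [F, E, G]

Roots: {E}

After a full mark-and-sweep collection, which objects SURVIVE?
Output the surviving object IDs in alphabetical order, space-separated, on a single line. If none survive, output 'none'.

Roots: E
Mark E: refs=H C, marked=E
Mark H: refs=F E G, marked=E H
Mark C: refs=D, marked=C E H
Mark F: refs=D null null, marked=C E F H
Mark G: refs=D, marked=C E F G H
Mark D: refs=E null D, marked=C D E F G H
Unmarked (collected): A B

Answer: C D E F G H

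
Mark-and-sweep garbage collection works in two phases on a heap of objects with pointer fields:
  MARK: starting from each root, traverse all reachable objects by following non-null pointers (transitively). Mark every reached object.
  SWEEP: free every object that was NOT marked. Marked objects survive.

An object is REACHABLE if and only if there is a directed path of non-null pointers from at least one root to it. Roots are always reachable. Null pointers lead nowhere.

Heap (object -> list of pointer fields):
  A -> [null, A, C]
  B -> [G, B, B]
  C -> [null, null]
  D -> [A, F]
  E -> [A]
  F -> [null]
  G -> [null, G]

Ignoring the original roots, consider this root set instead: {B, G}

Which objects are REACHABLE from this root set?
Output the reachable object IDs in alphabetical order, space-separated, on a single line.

Answer: B G

Derivation:
Roots: B G
Mark B: refs=G B B, marked=B
Mark G: refs=null G, marked=B G
Unmarked (collected): A C D E F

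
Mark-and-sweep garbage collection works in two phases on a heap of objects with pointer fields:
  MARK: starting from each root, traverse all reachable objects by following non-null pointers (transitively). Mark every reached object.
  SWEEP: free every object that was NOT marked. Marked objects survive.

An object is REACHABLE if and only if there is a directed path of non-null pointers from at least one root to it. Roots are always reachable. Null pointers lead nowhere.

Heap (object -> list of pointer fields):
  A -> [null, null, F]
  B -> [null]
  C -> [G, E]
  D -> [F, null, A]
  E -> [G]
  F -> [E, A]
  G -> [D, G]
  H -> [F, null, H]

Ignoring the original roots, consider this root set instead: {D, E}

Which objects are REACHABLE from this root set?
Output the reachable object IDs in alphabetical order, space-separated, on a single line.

Roots: D E
Mark D: refs=F null A, marked=D
Mark E: refs=G, marked=D E
Mark F: refs=E A, marked=D E F
Mark A: refs=null null F, marked=A D E F
Mark G: refs=D G, marked=A D E F G
Unmarked (collected): B C H

Answer: A D E F G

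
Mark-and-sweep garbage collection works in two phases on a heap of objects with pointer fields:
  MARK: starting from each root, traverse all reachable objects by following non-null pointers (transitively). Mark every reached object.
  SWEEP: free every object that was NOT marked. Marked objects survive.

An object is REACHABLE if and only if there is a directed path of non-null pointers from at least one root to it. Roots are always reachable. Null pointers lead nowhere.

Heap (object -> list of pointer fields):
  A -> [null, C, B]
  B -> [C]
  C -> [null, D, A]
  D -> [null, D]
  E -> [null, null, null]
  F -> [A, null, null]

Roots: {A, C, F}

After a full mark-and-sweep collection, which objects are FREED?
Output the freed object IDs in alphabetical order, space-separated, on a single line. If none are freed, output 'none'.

Answer: E

Derivation:
Roots: A C F
Mark A: refs=null C B, marked=A
Mark C: refs=null D A, marked=A C
Mark F: refs=A null null, marked=A C F
Mark B: refs=C, marked=A B C F
Mark D: refs=null D, marked=A B C D F
Unmarked (collected): E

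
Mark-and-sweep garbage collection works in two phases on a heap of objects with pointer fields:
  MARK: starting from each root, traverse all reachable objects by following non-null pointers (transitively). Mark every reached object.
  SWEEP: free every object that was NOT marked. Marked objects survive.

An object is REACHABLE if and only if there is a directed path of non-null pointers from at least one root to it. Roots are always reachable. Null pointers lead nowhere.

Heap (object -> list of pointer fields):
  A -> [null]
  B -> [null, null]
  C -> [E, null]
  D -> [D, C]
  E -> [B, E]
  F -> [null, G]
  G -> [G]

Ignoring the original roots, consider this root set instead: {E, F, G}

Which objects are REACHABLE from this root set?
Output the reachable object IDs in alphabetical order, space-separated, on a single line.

Roots: E F G
Mark E: refs=B E, marked=E
Mark F: refs=null G, marked=E F
Mark G: refs=G, marked=E F G
Mark B: refs=null null, marked=B E F G
Unmarked (collected): A C D

Answer: B E F G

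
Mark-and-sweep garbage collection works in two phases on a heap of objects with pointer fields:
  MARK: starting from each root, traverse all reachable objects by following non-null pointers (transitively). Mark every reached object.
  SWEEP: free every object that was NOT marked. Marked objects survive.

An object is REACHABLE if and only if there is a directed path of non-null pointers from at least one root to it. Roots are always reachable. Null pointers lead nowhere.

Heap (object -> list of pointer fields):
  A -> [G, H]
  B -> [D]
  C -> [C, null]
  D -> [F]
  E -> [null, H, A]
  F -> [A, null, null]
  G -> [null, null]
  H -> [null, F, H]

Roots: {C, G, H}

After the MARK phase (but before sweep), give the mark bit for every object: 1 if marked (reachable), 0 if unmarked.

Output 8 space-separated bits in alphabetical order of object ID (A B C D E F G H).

Roots: C G H
Mark C: refs=C null, marked=C
Mark G: refs=null null, marked=C G
Mark H: refs=null F H, marked=C G H
Mark F: refs=A null null, marked=C F G H
Mark A: refs=G H, marked=A C F G H
Unmarked (collected): B D E

Answer: 1 0 1 0 0 1 1 1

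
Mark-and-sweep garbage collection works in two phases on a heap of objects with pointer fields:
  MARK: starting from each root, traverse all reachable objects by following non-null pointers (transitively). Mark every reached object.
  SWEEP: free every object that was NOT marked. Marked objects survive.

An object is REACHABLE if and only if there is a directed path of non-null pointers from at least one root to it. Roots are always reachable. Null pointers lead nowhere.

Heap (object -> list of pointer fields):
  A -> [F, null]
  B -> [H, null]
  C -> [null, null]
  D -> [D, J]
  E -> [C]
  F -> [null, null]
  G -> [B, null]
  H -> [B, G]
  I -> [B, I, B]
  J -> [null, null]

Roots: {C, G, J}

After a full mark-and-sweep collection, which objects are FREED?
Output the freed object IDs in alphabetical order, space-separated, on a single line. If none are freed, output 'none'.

Answer: A D E F I

Derivation:
Roots: C G J
Mark C: refs=null null, marked=C
Mark G: refs=B null, marked=C G
Mark J: refs=null null, marked=C G J
Mark B: refs=H null, marked=B C G J
Mark H: refs=B G, marked=B C G H J
Unmarked (collected): A D E F I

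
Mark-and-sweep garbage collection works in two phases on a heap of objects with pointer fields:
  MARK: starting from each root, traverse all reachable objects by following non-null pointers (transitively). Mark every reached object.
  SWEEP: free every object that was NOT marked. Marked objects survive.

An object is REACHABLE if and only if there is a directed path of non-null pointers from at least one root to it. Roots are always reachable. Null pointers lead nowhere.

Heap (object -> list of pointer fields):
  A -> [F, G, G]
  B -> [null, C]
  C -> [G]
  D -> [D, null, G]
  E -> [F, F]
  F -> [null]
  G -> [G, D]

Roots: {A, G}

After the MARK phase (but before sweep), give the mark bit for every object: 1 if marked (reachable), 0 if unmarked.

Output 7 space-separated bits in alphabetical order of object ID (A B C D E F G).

Answer: 1 0 0 1 0 1 1

Derivation:
Roots: A G
Mark A: refs=F G G, marked=A
Mark G: refs=G D, marked=A G
Mark F: refs=null, marked=A F G
Mark D: refs=D null G, marked=A D F G
Unmarked (collected): B C E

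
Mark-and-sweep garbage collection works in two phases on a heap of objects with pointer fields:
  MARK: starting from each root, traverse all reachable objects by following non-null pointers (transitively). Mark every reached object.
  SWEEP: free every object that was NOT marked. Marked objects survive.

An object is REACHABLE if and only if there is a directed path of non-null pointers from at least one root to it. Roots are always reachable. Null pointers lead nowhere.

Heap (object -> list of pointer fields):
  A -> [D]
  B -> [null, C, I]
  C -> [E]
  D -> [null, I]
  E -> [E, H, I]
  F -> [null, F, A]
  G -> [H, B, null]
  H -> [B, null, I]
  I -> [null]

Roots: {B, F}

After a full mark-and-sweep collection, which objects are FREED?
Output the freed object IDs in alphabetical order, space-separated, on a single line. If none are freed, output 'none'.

Answer: G

Derivation:
Roots: B F
Mark B: refs=null C I, marked=B
Mark F: refs=null F A, marked=B F
Mark C: refs=E, marked=B C F
Mark I: refs=null, marked=B C F I
Mark A: refs=D, marked=A B C F I
Mark E: refs=E H I, marked=A B C E F I
Mark D: refs=null I, marked=A B C D E F I
Mark H: refs=B null I, marked=A B C D E F H I
Unmarked (collected): G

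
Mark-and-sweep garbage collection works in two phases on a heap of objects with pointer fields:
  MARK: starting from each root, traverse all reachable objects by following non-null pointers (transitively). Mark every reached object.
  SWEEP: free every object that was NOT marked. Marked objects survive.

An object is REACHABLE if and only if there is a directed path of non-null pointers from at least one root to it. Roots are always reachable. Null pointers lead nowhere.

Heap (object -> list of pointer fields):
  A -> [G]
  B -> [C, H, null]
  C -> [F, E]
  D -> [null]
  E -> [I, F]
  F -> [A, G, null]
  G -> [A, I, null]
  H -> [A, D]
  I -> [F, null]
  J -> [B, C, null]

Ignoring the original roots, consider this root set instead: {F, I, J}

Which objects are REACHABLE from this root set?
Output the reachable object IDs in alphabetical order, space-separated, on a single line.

Answer: A B C D E F G H I J

Derivation:
Roots: F I J
Mark F: refs=A G null, marked=F
Mark I: refs=F null, marked=F I
Mark J: refs=B C null, marked=F I J
Mark A: refs=G, marked=A F I J
Mark G: refs=A I null, marked=A F G I J
Mark B: refs=C H null, marked=A B F G I J
Mark C: refs=F E, marked=A B C F G I J
Mark H: refs=A D, marked=A B C F G H I J
Mark E: refs=I F, marked=A B C E F G H I J
Mark D: refs=null, marked=A B C D E F G H I J
Unmarked (collected): (none)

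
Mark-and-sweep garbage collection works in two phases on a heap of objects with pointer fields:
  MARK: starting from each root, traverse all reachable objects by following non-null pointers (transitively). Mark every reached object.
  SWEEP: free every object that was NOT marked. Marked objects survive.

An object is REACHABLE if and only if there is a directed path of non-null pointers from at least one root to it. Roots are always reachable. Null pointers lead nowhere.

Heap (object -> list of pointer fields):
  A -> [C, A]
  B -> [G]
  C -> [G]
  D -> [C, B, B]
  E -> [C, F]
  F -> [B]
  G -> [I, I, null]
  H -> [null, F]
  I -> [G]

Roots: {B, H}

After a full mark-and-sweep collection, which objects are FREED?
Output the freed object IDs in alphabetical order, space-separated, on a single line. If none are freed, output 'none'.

Answer: A C D E

Derivation:
Roots: B H
Mark B: refs=G, marked=B
Mark H: refs=null F, marked=B H
Mark G: refs=I I null, marked=B G H
Mark F: refs=B, marked=B F G H
Mark I: refs=G, marked=B F G H I
Unmarked (collected): A C D E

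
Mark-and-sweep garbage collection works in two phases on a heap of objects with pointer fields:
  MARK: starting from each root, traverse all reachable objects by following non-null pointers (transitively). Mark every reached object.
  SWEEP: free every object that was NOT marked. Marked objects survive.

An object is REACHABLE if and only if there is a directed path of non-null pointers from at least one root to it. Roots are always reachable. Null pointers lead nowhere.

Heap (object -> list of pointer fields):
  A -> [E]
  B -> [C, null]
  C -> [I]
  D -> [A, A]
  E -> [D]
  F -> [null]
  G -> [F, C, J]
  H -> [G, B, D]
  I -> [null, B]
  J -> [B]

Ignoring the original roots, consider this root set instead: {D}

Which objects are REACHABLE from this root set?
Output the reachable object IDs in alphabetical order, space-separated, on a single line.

Answer: A D E

Derivation:
Roots: D
Mark D: refs=A A, marked=D
Mark A: refs=E, marked=A D
Mark E: refs=D, marked=A D E
Unmarked (collected): B C F G H I J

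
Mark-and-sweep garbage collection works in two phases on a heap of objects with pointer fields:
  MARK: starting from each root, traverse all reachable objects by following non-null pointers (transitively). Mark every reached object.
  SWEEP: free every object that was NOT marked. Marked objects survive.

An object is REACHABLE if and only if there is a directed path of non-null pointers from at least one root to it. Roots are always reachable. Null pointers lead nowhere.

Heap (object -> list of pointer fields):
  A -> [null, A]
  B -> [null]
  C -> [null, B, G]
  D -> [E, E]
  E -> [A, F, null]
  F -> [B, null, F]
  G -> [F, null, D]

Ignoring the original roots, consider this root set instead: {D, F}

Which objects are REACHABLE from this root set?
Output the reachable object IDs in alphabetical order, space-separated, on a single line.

Roots: D F
Mark D: refs=E E, marked=D
Mark F: refs=B null F, marked=D F
Mark E: refs=A F null, marked=D E F
Mark B: refs=null, marked=B D E F
Mark A: refs=null A, marked=A B D E F
Unmarked (collected): C G

Answer: A B D E F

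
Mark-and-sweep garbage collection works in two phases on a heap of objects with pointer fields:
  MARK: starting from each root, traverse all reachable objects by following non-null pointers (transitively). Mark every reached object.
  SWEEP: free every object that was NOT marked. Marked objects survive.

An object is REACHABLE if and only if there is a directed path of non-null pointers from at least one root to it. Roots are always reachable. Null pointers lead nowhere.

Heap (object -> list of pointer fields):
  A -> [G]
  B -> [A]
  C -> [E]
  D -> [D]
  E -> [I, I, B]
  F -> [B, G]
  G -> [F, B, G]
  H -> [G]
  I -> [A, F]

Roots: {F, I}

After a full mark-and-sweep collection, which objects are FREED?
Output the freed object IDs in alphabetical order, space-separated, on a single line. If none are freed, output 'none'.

Answer: C D E H

Derivation:
Roots: F I
Mark F: refs=B G, marked=F
Mark I: refs=A F, marked=F I
Mark B: refs=A, marked=B F I
Mark G: refs=F B G, marked=B F G I
Mark A: refs=G, marked=A B F G I
Unmarked (collected): C D E H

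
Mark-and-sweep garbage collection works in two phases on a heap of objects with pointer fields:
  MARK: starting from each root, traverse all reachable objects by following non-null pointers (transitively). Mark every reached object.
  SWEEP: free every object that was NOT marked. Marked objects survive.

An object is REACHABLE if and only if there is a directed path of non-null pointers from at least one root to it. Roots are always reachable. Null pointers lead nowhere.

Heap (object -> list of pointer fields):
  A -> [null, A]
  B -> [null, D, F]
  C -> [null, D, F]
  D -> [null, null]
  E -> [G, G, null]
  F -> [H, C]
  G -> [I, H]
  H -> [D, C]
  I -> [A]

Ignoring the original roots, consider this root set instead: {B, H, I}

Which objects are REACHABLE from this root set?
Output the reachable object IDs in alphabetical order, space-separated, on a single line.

Roots: B H I
Mark B: refs=null D F, marked=B
Mark H: refs=D C, marked=B H
Mark I: refs=A, marked=B H I
Mark D: refs=null null, marked=B D H I
Mark F: refs=H C, marked=B D F H I
Mark C: refs=null D F, marked=B C D F H I
Mark A: refs=null A, marked=A B C D F H I
Unmarked (collected): E G

Answer: A B C D F H I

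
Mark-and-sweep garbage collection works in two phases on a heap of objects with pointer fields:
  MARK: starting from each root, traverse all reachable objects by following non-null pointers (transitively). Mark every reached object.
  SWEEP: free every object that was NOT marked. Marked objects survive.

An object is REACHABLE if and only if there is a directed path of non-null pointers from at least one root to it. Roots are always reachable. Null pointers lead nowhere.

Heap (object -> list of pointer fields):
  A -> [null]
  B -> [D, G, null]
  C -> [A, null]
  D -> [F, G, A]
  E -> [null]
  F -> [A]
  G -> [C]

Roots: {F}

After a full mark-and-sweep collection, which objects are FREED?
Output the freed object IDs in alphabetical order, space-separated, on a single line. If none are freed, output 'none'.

Answer: B C D E G

Derivation:
Roots: F
Mark F: refs=A, marked=F
Mark A: refs=null, marked=A F
Unmarked (collected): B C D E G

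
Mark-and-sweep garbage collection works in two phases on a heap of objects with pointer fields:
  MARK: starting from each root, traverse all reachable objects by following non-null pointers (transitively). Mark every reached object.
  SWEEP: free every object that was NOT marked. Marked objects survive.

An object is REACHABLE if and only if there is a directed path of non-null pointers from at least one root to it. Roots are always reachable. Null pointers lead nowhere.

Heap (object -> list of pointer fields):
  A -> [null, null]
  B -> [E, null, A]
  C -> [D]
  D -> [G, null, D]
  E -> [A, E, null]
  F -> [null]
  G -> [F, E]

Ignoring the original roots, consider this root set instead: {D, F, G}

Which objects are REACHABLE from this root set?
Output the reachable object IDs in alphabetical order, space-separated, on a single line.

Answer: A D E F G

Derivation:
Roots: D F G
Mark D: refs=G null D, marked=D
Mark F: refs=null, marked=D F
Mark G: refs=F E, marked=D F G
Mark E: refs=A E null, marked=D E F G
Mark A: refs=null null, marked=A D E F G
Unmarked (collected): B C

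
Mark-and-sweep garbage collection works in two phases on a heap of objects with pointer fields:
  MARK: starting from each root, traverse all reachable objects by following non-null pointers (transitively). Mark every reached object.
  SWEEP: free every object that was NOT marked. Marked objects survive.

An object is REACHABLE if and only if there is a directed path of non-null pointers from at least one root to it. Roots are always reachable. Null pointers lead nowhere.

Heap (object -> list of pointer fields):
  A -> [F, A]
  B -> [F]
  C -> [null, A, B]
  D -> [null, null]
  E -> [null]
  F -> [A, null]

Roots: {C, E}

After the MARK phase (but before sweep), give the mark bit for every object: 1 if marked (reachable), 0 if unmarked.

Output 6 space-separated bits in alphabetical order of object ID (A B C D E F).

Answer: 1 1 1 0 1 1

Derivation:
Roots: C E
Mark C: refs=null A B, marked=C
Mark E: refs=null, marked=C E
Mark A: refs=F A, marked=A C E
Mark B: refs=F, marked=A B C E
Mark F: refs=A null, marked=A B C E F
Unmarked (collected): D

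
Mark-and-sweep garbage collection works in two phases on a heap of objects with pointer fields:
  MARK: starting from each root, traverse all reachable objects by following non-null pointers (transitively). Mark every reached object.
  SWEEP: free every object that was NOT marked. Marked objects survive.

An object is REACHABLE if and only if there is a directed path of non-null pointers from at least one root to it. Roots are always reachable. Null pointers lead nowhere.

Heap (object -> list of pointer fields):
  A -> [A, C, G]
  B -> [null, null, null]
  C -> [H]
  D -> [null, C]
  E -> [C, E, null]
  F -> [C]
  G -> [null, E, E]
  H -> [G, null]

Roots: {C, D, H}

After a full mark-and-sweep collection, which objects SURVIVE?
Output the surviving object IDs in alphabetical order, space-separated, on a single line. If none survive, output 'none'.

Answer: C D E G H

Derivation:
Roots: C D H
Mark C: refs=H, marked=C
Mark D: refs=null C, marked=C D
Mark H: refs=G null, marked=C D H
Mark G: refs=null E E, marked=C D G H
Mark E: refs=C E null, marked=C D E G H
Unmarked (collected): A B F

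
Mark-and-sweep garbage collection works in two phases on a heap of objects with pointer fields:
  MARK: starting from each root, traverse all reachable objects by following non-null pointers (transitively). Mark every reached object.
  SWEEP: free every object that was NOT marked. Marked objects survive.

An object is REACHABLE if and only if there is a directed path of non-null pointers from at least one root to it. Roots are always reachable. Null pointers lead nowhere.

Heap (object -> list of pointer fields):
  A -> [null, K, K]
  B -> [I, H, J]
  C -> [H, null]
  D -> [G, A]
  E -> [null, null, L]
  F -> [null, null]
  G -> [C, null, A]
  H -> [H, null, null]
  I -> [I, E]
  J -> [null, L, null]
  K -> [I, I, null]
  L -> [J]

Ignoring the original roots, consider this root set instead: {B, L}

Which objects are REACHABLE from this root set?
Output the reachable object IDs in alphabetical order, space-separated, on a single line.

Answer: B E H I J L

Derivation:
Roots: B L
Mark B: refs=I H J, marked=B
Mark L: refs=J, marked=B L
Mark I: refs=I E, marked=B I L
Mark H: refs=H null null, marked=B H I L
Mark J: refs=null L null, marked=B H I J L
Mark E: refs=null null L, marked=B E H I J L
Unmarked (collected): A C D F G K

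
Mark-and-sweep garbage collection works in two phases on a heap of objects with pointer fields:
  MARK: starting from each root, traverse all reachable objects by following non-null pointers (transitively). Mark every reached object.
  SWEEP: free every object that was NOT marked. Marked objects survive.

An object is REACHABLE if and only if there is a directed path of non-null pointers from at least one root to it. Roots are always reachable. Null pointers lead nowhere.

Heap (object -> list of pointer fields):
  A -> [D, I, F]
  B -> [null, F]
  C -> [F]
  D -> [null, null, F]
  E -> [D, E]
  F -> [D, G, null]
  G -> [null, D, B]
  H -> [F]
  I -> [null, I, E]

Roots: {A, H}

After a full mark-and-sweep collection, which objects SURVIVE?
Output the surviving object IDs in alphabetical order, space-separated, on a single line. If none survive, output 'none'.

Answer: A B D E F G H I

Derivation:
Roots: A H
Mark A: refs=D I F, marked=A
Mark H: refs=F, marked=A H
Mark D: refs=null null F, marked=A D H
Mark I: refs=null I E, marked=A D H I
Mark F: refs=D G null, marked=A D F H I
Mark E: refs=D E, marked=A D E F H I
Mark G: refs=null D B, marked=A D E F G H I
Mark B: refs=null F, marked=A B D E F G H I
Unmarked (collected): C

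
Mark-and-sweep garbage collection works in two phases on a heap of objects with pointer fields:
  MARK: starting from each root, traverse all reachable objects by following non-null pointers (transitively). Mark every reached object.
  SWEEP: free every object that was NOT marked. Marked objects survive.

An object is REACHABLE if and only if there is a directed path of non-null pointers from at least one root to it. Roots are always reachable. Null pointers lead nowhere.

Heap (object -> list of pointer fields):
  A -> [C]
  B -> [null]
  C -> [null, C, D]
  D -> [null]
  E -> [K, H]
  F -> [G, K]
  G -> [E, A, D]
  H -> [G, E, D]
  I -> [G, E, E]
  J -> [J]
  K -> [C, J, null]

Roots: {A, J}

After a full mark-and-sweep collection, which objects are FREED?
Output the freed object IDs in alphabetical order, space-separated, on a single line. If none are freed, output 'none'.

Roots: A J
Mark A: refs=C, marked=A
Mark J: refs=J, marked=A J
Mark C: refs=null C D, marked=A C J
Mark D: refs=null, marked=A C D J
Unmarked (collected): B E F G H I K

Answer: B E F G H I K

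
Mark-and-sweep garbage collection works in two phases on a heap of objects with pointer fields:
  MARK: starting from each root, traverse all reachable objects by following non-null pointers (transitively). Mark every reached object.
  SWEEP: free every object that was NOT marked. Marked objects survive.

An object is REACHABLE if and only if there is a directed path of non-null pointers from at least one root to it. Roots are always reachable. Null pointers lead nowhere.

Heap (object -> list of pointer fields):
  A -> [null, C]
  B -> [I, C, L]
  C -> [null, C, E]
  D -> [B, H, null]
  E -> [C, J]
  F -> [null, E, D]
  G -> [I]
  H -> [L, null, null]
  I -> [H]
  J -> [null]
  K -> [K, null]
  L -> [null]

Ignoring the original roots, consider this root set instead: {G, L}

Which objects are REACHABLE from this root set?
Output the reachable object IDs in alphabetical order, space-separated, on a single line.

Answer: G H I L

Derivation:
Roots: G L
Mark G: refs=I, marked=G
Mark L: refs=null, marked=G L
Mark I: refs=H, marked=G I L
Mark H: refs=L null null, marked=G H I L
Unmarked (collected): A B C D E F J K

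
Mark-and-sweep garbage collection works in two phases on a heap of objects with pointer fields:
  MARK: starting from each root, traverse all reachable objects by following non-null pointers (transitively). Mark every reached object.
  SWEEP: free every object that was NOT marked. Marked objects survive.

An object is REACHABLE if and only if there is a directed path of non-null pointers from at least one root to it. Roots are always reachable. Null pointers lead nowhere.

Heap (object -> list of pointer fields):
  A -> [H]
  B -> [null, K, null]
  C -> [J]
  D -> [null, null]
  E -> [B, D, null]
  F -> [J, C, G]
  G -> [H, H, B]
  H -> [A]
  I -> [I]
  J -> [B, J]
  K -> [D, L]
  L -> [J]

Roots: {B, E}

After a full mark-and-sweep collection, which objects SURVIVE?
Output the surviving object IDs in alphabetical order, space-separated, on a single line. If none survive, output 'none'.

Answer: B D E J K L

Derivation:
Roots: B E
Mark B: refs=null K null, marked=B
Mark E: refs=B D null, marked=B E
Mark K: refs=D L, marked=B E K
Mark D: refs=null null, marked=B D E K
Mark L: refs=J, marked=B D E K L
Mark J: refs=B J, marked=B D E J K L
Unmarked (collected): A C F G H I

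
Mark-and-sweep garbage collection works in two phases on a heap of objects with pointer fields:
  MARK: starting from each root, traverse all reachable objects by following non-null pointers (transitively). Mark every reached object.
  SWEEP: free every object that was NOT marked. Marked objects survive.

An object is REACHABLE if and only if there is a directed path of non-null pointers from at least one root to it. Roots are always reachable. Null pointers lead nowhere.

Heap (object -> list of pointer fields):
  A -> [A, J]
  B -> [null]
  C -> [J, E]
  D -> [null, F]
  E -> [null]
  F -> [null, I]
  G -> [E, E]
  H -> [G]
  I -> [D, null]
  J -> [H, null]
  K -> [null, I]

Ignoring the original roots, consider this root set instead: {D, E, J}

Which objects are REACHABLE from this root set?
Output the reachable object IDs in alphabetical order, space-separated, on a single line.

Roots: D E J
Mark D: refs=null F, marked=D
Mark E: refs=null, marked=D E
Mark J: refs=H null, marked=D E J
Mark F: refs=null I, marked=D E F J
Mark H: refs=G, marked=D E F H J
Mark I: refs=D null, marked=D E F H I J
Mark G: refs=E E, marked=D E F G H I J
Unmarked (collected): A B C K

Answer: D E F G H I J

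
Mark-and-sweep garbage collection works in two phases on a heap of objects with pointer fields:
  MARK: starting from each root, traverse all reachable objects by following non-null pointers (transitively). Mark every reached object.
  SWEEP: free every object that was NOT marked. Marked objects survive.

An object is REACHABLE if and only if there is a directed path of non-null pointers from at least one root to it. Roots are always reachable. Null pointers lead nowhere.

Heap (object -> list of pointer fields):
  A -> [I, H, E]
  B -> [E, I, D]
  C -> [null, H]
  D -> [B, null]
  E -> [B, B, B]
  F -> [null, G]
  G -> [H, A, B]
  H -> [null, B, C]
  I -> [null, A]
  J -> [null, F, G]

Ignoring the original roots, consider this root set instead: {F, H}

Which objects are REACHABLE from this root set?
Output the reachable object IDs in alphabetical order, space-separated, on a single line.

Roots: F H
Mark F: refs=null G, marked=F
Mark H: refs=null B C, marked=F H
Mark G: refs=H A B, marked=F G H
Mark B: refs=E I D, marked=B F G H
Mark C: refs=null H, marked=B C F G H
Mark A: refs=I H E, marked=A B C F G H
Mark E: refs=B B B, marked=A B C E F G H
Mark I: refs=null A, marked=A B C E F G H I
Mark D: refs=B null, marked=A B C D E F G H I
Unmarked (collected): J

Answer: A B C D E F G H I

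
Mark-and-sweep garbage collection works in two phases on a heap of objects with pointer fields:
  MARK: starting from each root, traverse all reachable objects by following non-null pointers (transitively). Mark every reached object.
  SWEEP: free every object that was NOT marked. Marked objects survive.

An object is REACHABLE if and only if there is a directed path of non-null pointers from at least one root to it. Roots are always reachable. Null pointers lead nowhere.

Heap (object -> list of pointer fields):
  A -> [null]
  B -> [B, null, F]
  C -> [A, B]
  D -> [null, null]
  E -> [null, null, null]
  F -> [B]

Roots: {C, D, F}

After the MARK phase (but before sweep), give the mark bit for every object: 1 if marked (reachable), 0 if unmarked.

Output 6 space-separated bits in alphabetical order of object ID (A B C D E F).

Answer: 1 1 1 1 0 1

Derivation:
Roots: C D F
Mark C: refs=A B, marked=C
Mark D: refs=null null, marked=C D
Mark F: refs=B, marked=C D F
Mark A: refs=null, marked=A C D F
Mark B: refs=B null F, marked=A B C D F
Unmarked (collected): E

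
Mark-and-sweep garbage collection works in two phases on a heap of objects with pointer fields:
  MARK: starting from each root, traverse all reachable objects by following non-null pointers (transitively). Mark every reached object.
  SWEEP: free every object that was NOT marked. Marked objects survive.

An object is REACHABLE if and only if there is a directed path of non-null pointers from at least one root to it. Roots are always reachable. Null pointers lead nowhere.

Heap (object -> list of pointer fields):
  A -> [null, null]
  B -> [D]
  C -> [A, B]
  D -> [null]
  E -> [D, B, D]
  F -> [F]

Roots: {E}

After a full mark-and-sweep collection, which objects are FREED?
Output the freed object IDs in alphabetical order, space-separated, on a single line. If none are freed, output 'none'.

Roots: E
Mark E: refs=D B D, marked=E
Mark D: refs=null, marked=D E
Mark B: refs=D, marked=B D E
Unmarked (collected): A C F

Answer: A C F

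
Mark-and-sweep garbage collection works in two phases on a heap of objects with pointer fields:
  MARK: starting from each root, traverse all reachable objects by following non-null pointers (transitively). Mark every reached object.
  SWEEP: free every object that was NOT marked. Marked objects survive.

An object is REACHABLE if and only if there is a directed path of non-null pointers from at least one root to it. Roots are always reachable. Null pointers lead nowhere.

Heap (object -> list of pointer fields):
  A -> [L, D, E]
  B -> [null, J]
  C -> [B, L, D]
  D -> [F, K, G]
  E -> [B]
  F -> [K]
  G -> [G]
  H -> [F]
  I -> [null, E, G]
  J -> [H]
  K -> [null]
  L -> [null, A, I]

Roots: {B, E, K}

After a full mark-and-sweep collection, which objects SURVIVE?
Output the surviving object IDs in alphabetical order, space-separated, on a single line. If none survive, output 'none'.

Roots: B E K
Mark B: refs=null J, marked=B
Mark E: refs=B, marked=B E
Mark K: refs=null, marked=B E K
Mark J: refs=H, marked=B E J K
Mark H: refs=F, marked=B E H J K
Mark F: refs=K, marked=B E F H J K
Unmarked (collected): A C D G I L

Answer: B E F H J K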